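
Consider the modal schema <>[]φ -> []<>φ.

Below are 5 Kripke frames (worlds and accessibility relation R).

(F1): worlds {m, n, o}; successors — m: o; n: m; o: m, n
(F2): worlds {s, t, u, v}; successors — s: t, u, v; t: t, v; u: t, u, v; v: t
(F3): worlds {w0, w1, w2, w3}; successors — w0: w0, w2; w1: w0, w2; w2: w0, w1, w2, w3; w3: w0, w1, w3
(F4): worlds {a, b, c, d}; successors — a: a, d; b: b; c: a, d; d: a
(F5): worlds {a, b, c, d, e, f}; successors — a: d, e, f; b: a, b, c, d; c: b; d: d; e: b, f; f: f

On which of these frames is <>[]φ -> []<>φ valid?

(F2), (F3), (F4)

Frame correspondent (Sahlqvist): forall x forall y forall z (Rxy & Rxz -> exists w (Ryw & Rzw)) — i.e. convergence.
(F1): fails — Ron and Rom but n and m have no common successor.
(F2): satisfies the condition.
(F3): satisfies the condition.
(F4): satisfies the condition.
(F5): fails — Rae and Rad but e and d have no common successor.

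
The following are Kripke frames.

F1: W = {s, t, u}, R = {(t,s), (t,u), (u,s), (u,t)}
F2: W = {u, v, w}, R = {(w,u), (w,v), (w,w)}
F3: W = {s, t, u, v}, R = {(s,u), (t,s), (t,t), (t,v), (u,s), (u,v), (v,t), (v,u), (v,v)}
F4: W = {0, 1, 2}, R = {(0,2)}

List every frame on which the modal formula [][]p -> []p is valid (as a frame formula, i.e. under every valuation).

The schema corresponds to density: forall x forall y (Rxy -> exists z (Rxz & Rzy)).
F1: fails — Rtu but no z with Rtz and Rzu.
F2: condition met.
F3: fails — Rus but no z with Ruz and Rzs.
F4: fails — R02 but no z with R0z and Rz2.

F2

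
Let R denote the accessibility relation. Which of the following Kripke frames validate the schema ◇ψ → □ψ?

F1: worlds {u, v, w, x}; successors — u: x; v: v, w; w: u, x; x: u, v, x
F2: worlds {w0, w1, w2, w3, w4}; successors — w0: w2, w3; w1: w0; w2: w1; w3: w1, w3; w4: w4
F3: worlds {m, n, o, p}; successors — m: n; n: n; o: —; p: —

This is the axiom for partial functionality; its first-order frame correspondent is ∀x ∀y ∀z (Rxy ∧ Rxz → y = z).
F1: fails — v sees both v and w.
F2: fails — w0 sees both w2 and w3.
F3: condition met.

F3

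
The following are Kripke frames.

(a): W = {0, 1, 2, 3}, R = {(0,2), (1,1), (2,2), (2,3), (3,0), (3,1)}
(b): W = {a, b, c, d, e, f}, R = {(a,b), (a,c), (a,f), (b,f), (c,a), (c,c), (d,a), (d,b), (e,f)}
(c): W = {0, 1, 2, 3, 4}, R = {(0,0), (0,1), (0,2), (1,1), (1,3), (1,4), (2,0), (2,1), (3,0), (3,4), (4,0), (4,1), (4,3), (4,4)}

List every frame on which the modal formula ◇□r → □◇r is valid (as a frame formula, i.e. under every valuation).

The schema corresponds to convergence: ∀x ∀y ∀z (Rxy ∧ Rxz → ∃w (Ryw ∧ Rzw)).
(a): fails — R23 and R22 but 3 and 2 have no common successor.
(b): fails — Rab and Rac but b and c have no common successor.
(c): ✓.

(c)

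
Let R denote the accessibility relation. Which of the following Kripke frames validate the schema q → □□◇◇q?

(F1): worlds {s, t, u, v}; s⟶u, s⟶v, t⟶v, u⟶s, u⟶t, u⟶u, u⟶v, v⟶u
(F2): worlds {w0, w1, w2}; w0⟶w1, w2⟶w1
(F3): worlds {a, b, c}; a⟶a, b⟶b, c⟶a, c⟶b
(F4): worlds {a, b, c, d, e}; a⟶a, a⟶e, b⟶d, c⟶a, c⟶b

The schema corresponds to a generalized confluence (Geach) condition: ∀x ∀z (xR²z → ∃w (x = w ∧ zR²w)).
(F1): fails — sR²t but no w with s=w and tR²w.
(F2): holds.
(F3): fails — cR²a but no w with c=w and aR²w.
(F4): fails — aR²e but no w with a=w and eR²w.
Valid on: (F2).

(F2)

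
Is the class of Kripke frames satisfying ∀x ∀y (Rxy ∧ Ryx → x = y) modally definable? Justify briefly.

Any modally definable frame class is closed under surjective bounded morphisms.
The 8-cycle (worlds s,t,u,v,w,x,y,z with s→t→u→v→w→x→y→z→s) is antisymmetric. Sending even-indexed worlds to • and odd-indexed worlds to ∘ is a surjective bounded morphism onto the two-world frame with •↔∘, which is not antisymmetric.
So the class is not modally definable.

No — not modally definable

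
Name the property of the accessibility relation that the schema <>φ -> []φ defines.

This schema is the CD axiom.
Its frame correspondent is partial functionality — forall x forall y forall z (Rxy & Rxz -> y = z).

partial functionality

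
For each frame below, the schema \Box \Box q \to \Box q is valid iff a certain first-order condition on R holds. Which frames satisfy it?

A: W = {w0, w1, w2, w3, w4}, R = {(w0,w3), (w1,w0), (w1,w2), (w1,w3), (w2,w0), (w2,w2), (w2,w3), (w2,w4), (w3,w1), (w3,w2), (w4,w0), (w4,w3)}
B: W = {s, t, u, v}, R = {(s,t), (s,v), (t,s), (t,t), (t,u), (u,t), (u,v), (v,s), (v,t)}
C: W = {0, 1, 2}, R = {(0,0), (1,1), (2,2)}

C

Frame correspondent (Sahlqvist): \forall x \forall y (Rxy \to \exists z (Rxz \wedge Rzy)) — i.e. density.
A: fails — Rw3w1 but no z with Rw3z and Rzw1.
B: fails — Ruv but no z with Ruz and Rzv.
C: condition met.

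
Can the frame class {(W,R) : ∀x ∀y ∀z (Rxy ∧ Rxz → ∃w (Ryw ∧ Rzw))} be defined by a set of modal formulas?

The condition is convergence. A defining modal formula is ◇□q → □◇q.

Yes, by ◇□q → □◇q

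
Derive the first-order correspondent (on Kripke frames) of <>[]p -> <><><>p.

forall x forall y (xRy -> exists w (yRw & x R^3 w))

This is a Sahlqvist (Geach-type) schema ◇^1□^1p → □^0◇^3p.
Minimal-valuation argument: fix x; take any y with xR^1y and any z with xR^0z. Set V(p) to the set of worlds R-reachable from y in exactly 1 step. Then □^1p holds at y, so the antecedent holds at x; validity forces ◇^3p at z, giving a w with zR^3w and yR^1w.
First-order correspondent: forall x forall y (xRy -> exists w (yRw & x R^3 w)).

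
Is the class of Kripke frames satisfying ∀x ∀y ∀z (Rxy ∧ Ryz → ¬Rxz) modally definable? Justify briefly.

If a class were modally definable it would be closed under surjective bounded morphisms (Goldblatt–Thomason).
The 3-cycle (worlds 0,1,2 with 0→1→2→0) is intransitive. Mapping every world to a single reflexive point • is a surjective bounded morphism; the reflexive point is not intransitive (R••∧R•• but R••).
So no modal formula (or set of formulas) defines exactly the intransitive frames.

No — not modally definable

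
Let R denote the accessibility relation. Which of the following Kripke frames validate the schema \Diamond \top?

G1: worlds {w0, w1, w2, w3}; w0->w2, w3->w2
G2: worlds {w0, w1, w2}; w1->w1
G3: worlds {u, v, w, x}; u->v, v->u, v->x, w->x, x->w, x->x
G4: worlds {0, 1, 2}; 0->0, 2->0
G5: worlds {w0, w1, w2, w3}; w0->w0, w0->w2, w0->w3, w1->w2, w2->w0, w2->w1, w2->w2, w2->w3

G3

This is the axiom for seriality; its first-order frame correspondent is \forall x \exists y Rxy.
G1: fails — world w1 has no successor.
G2: fails — world w0 has no successor.
G3: condition met.
G4: fails — world 1 has no successor.
G5: fails — world w3 has no successor.
Valid on: G3.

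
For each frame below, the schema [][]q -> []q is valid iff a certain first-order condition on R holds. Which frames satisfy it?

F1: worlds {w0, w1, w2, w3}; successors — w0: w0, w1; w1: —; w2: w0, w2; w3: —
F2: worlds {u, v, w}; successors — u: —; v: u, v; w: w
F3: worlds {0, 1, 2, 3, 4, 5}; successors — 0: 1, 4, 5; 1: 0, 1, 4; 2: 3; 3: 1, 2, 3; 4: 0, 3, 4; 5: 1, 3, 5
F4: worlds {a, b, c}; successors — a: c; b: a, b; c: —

F1, F2, F3

This is the axiom for density; its first-order frame correspondent is forall x forall y (Rxy -> exists z (Rxz & Rzy)).
F1: holds.
F2: holds.
F3: holds.
F4: fails — Rac but no z with Raz and Rzc.
Valid on: F1, F2, F3.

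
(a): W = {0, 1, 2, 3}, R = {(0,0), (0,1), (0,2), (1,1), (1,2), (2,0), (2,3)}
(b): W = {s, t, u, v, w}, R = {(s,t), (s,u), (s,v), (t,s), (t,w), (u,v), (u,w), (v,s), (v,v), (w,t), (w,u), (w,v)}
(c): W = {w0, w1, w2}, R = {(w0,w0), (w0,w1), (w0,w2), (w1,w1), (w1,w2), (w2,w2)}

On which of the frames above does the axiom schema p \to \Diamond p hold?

Frame correspondent (Sahlqvist): \forall x Rxx — i.e. reflexivity.
(a): fails — world 2 does not see itself.
(b): fails — world s does not see itself.
(c): condition met.
Valid on: (c).

(c)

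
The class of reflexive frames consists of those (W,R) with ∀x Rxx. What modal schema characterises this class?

□s → s

The condition is reflexivity. The T schema □s → s defines it.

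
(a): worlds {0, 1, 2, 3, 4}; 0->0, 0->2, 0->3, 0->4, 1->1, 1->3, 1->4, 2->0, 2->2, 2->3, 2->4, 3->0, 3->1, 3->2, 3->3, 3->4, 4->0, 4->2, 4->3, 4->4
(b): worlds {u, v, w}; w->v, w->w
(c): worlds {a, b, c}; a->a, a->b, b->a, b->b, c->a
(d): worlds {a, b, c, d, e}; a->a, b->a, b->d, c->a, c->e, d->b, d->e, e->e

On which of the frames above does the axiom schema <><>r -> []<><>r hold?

The schema corresponds to a generalized confluence (Geach) condition: forall x forall y forall z ((x R^2 y & xRz) -> exists w (y = w & z R^2 w)).
(a): condition met.
(b): fails — wR²v, wRv but no t with v=t and vR²t.
(c): condition met.
(d): fails — bR²b, bRa but no w with b=w and aR²w.
Valid on: (a), (c).

(a), (c)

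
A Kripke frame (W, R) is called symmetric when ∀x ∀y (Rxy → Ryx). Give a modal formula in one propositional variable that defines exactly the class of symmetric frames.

The condition is symmetry. The B schema s → □◇s defines it.
Suppose s→□◇s is valid. Take Rxy and set V(s)={x}. Then s at x, so □◇s at x, so ◇s at y, so some z with Ryz has s; z=x, i.e. Ryx.

s → □◇s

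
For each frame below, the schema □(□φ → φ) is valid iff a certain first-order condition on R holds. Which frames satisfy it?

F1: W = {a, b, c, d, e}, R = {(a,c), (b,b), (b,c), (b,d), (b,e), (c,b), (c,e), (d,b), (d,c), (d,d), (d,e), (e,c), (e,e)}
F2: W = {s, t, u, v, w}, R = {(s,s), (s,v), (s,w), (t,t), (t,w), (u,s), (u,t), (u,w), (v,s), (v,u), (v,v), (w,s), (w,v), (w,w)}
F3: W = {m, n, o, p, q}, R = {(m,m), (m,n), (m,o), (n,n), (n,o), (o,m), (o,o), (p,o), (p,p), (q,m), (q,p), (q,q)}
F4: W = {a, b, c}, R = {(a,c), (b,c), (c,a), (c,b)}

Frame correspondent (Sahlqvist): ∀x ∀y (Rxy → Ryy) — i.e. shift-reflexivity.
F1: fails — Rbc but not Rcc.
F2: fails — Rvu but not Ruu.
F3: condition met.
F4: fails — Rac but not Rcc.
Valid on: F3.

F3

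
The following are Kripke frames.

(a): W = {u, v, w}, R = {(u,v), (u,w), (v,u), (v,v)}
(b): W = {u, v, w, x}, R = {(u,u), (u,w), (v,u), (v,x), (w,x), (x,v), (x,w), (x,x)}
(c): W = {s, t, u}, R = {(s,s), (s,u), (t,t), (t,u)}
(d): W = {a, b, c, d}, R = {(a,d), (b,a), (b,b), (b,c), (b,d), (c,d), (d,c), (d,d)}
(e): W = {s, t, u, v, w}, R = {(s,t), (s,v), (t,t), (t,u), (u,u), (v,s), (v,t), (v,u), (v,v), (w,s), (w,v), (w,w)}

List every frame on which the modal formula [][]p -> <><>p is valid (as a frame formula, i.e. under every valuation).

The schema corresponds to a generalized confluence (Geach) condition: forall x exists w (x R^2 w & x R^2 w).
(a): fails — at w but no t with wR²t and wR²t.
(b): ✓.
(c): fails — at u but no w with uR²w and uR²w.
(d): ✓.
(e): ✓.
Valid on: (b), (d), (e).

(b), (d), (e)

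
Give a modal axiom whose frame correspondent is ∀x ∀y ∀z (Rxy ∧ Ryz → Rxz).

A defining formula is □p → □□p (the 4 axiom).
Suppose □p→□□p is valid. Take Rxy, Ryz and set V(p)={w : Rxw}. Then □p at x, so □□p at x, so □p at y, so p at z, i.e. Rxz.

□p → □□p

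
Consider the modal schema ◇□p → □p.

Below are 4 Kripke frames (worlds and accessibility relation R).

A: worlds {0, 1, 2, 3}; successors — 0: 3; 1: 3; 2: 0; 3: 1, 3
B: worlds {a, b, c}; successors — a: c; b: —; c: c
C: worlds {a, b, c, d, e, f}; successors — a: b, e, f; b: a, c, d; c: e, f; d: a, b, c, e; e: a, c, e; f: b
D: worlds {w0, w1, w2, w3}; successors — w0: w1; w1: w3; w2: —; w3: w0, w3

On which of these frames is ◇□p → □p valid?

The schema corresponds to a generalized confluence (Geach) condition: ∀x ∀y ∀z ((xRy ∧ xRz) → ∃w (yRw ∧ z = w)).
A: fails — 2R0, 2R0 but no w with 0Rw and 0=w.
B: holds.
C: fails — aRb, aRb but no w with bRw and b=w.
D: fails — w0Rw1, w0Rw1 but no w with w1Rw and w1=w.

B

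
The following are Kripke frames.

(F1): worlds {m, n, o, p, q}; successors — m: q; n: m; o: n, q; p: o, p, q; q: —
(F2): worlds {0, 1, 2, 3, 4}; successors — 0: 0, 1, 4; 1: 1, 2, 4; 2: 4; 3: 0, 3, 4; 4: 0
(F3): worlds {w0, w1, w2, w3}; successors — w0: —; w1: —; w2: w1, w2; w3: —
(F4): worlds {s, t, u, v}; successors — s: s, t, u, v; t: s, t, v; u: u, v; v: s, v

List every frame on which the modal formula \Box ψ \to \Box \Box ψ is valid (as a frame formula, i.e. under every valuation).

(F3)

This is the axiom for transitivity; its first-order frame correspondent is \forall x \forall y \forall z (Rxy \wedge Ryz \to Rxz).
(F1): fails — Ron and Rnm but not Rom.
(F2): fails — R01 and R12 but not R02.
(F3): satisfies the condition.
(F4): fails — Ruv and Rvs but not Rus.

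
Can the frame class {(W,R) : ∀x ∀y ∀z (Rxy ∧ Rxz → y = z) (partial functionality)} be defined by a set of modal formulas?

Yes — defined by ◇p → □p

The condition is partial functionality. A defining modal formula is ◇p → □p.
Suppose ◇p→□p is valid. Take Rxy, Rxz and set V(p)={y}. Then ◇p at x, so □p at x, so p at z, i.e. z=y.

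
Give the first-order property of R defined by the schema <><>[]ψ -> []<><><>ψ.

This is a Sahlqvist (Geach-type) schema ◇^2□^1ψ → □^1◇^3ψ.
Minimal-valuation argument: fix x; take any y with xR^2y and any z with xR^1z. Set V(ψ) to the set of worlds R-reachable from y in exactly 1 step. Then □^1ψ holds at y, so the antecedent holds at x; validity forces ◇^3ψ at z, giving a w with zR^3w and yR^1w.
First-order correspondent: forall x forall y forall z ((x R^2 y & xRz) -> exists w (yRw & z R^3 w)).

forall x forall y forall z ((x R^2 y & xRz) -> exists w (yRw & z R^3 w))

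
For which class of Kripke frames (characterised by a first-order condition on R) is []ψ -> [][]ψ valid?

transitivity: forall x forall y forall z (Rxy & Ryz -> Rxz)

Suppose □ψ→□□ψ is valid. Take Rxy, Ryz and set V(ψ)={w : Rxw}. Then □ψ at x, so □□ψ at x, so □ψ at y, so ψ at z, i.e. Rxz.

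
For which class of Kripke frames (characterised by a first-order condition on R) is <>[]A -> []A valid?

the Euclidean property: forall x forall y forall z (Rxy & Rxz -> Ryz)

This is frame-equivalent to ◇A → □◇A (substitute ¬A for A and contrapose).
Suppose ◇A→□◇A is valid. Take Rxy, Rxz and set V(A)={y}. Then ◇A at x, so □◇A at x, so ◇A at z, so some w with Rzw has A; w=y, i.e. Rzy. By symmetry of the argument, Ryz.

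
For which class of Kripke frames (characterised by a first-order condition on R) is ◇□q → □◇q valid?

Suppose ◇□q→□◇q is valid. Take Rxy, Rxz and set V(q)={w : Ryw}. Then □q at y so ◇□q at x, so □◇q at x, so ◇q at z, giving w with Rzw and Ryw.

convergence: ∀x ∀y ∀z (Rxy ∧ Rxz → ∃w (Ryw ∧ Rzw))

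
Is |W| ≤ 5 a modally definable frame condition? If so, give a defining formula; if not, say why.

If a class were modally definable it would be closed under disjoint unions (Goldblatt–Thomason).
Any modal formula valid on each of 6 disjoint one-world frames is valid on their disjoint union (validity is preserved under disjoint unions). Each one-world frame has |W|=1≤5, but the union has |W|=6.
So the class is not modally definable.

No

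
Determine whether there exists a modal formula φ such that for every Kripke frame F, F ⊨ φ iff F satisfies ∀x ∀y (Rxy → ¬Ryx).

Modal frame validity is preserved under surjective bounded morphisms.
The 3-cycle (worlds a,b,c with a→b→c→a) is asymmetric. Mapping every world to a single reflexive point • is a surjective bounded morphism, and the reflexive point is not asymmetric (R•• but asymmetry requires ¬R••).
So the class is not modally definable.

No — not modally definable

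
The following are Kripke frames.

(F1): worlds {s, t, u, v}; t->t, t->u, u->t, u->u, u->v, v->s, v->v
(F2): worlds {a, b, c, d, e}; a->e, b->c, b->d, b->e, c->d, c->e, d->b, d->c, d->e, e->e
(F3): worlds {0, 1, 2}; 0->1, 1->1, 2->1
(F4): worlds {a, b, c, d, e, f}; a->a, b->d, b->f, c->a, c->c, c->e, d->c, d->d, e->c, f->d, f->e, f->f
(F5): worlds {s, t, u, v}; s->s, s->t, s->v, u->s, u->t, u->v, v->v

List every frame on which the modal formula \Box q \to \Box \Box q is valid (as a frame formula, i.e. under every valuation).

The schema corresponds to transitivity: \forall x \forall y \forall z (Rxy \wedge Ryz \to Rxz).
(F1): fails — Ruv and Rvs but not Rus.
(F2): fails — Rcd and Rdc but not Rcc.
(F3): ✓.
(F4): fails — Rdc and Rce but not Rde.
(F5): ✓.
Valid on: (F3), (F5).

(F3), (F5)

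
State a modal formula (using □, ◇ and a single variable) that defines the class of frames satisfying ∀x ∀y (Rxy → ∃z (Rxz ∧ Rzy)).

The condition is density. The C4 schema □□r → □r defines it.

□□r → □r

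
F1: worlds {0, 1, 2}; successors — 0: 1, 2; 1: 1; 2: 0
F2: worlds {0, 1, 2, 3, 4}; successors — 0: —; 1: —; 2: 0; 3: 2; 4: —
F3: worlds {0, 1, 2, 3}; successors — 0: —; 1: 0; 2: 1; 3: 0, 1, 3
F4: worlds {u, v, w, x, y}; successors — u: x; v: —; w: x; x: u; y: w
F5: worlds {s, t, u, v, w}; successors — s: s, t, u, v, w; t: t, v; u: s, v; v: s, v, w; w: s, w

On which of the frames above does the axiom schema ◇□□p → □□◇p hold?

Frame correspondent (Sahlqvist): ∀x ∀y ∀z ((xRy ∧ xR²z) → ∃w (yR²w ∧ zRw)) — i.e. a generalized confluence (Geach) condition.
F1: condition met.
F2: fails — 3R2, 3R²0 but no w with 2R²w and 0Rw.
F3: fails — 2R1, 2R²0 but no w with 1R²w and 0Rw.
F4: condition met.
F5: condition met.
Valid on: F1, F4, F5.

F1, F4, F5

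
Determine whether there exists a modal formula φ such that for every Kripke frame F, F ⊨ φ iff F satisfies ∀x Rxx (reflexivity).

The condition is reflexivity. A defining modal formula is □r → r.
Suppose □r→r is valid. At any x set V(r)={w : Rxw}. Then □r holds at x, so r holds at x, i.e. Rxx.

Yes — defined by □r → r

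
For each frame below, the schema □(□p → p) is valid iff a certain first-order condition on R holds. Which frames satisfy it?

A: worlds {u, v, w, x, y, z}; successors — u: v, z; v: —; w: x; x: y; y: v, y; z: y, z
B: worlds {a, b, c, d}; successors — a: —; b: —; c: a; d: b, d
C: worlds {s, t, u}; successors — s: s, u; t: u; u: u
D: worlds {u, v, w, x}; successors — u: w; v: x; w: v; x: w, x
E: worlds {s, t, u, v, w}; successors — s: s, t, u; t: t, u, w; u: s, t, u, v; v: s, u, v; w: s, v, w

C, E

Frame correspondent (Sahlqvist): ∀x ∀y (Rxy → Ryy) — i.e. shift-reflexivity.
A: fails — Ruv but not Rvv.
B: fails — Rdb but not Rbb.
C: ✓.
D: fails — Rxw but not Rww.
E: ✓.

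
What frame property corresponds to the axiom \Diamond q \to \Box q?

partial functionality: \forall x \forall y \forall z (Rxy \wedge Rxz \to y = z)

Suppose ◇q→□q is valid. Take Rxy, Rxz and set V(q)={y}. Then ◇q at x, so □q at x, so q at z, i.e. z=y.
Conversely, any frame satisfying \forall x \forall y \forall z (Rxy \wedge Rxz \to y = z) validates the schema.
So the correspondent is partial functionality.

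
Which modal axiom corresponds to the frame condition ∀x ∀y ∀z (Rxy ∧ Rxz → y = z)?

The condition is partial functionality. The CD schema ◇ψ → □ψ defines it.
Suppose ◇ψ→□ψ is valid. Take Rxy, Rxz and set V(ψ)={y}. Then ◇ψ at x, so □ψ at x, so ψ at z, i.e. z=y.

◇ψ → □ψ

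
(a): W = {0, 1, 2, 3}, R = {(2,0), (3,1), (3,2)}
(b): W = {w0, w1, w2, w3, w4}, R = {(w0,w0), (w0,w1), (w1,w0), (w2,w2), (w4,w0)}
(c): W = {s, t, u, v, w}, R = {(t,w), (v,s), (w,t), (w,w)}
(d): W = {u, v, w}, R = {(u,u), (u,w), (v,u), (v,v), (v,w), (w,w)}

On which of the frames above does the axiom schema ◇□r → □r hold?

This is the axiom for the Euclidean property; its first-order frame correspondent is ∀x ∀y ∀z (Rxy ∧ Rxz → Ryz).
(a): fails — R20 and R20 but not R00.
(b): fails — Rw0w1 and Rw0w1 but not Rw1w1.
(c): fails — Rvs and Rvs but not Rss.
(d): fails — Ruw and Ruu but not Rwu.

none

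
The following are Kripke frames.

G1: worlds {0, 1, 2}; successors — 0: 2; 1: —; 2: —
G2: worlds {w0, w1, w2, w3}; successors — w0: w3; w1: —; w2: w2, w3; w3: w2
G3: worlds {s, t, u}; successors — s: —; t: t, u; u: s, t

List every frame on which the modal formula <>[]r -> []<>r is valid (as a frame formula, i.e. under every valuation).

The schema corresponds to convergence: forall x forall y forall z (Rxy & Rxz -> exists w (Ryw & Rzw)).
G1: fails — R02 and R02 but 2 and 2 have no common successor.
G2: condition met.
G3: fails — Rus and Rus but s and s have no common successor.

G2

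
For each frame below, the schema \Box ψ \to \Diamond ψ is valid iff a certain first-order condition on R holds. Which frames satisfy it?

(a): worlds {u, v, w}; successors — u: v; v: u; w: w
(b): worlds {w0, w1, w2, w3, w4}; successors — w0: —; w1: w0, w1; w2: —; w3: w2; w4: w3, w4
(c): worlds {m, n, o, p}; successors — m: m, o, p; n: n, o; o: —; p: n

The schema corresponds to seriality: \forall x \exists y Rxy.
(a): ✓.
(b): fails — world w0 has no successor.
(c): fails — world o has no successor.
Valid on: (a).

(a)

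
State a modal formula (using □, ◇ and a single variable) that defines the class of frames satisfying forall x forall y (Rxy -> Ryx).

r → □◇r

The condition is symmetry. The B schema r → □◇r defines it.
Suppose r→□◇r is valid. Take Rxy and set V(r)={x}. Then r at x, so □◇r at x, so ◇r at y, so some z with Ryz has r; z=x, i.e. Ryx.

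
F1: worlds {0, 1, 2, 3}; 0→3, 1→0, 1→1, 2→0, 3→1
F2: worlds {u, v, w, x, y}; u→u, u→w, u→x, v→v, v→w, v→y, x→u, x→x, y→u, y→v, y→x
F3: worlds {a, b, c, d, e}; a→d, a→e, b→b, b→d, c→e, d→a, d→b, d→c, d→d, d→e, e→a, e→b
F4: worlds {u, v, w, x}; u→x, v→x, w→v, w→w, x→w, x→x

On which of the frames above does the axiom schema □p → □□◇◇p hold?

The schema corresponds to a generalized confluence (Geach) condition: ∀x ∀z (xR²z → ∃w (xRw ∧ zR²w)).
F1: satisfies the condition.
F2: fails — uR²w but no t with uRt and wR²t.
F3: fails — aR²c but no w with aRw and cR²w.
F4: satisfies the condition.

F1, F4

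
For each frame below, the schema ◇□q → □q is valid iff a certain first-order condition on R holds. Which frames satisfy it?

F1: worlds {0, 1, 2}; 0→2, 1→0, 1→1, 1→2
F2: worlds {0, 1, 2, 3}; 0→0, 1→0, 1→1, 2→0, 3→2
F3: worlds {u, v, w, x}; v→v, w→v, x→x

F3

The schema corresponds to the Euclidean property: ∀x ∀y ∀z (Rxy ∧ Rxz → Ryz).
F1: fails — R02 and R02 but not R22.
F2: fails — R10 and R11 but not R01.
F3: ✓.
Valid on: F3.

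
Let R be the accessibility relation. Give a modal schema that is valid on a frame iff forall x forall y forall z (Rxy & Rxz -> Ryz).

A defining formula is ◇r → □◇r (the 5 axiom).

◇r → □◇r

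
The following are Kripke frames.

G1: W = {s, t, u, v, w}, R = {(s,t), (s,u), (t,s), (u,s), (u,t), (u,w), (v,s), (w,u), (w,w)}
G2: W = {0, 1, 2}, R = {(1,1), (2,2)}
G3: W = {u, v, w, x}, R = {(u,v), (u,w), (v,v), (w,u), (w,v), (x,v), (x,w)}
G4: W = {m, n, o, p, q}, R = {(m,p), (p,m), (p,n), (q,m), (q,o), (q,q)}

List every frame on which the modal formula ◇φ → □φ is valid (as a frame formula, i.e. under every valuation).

G2

The schema corresponds to partial functionality: ∀x ∀y ∀z (Rxy ∧ Rxz → y = z).
G1: fails — s sees both t and u.
G2: ✓.
G3: fails — u sees both v and w.
G4: fails — p sees both m and n.
Valid on: G2.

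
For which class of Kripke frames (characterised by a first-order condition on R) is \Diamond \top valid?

This is a form of the D axiom.
Its frame correspondent is seriality — \forall x \exists y Rxy.

Seriality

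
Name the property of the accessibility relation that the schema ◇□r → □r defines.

Replacing r by ¬r and contraposing gives the equivalent schema ◇r → □◇r.
Suppose ◇r→□◇r is valid. Take Rxy, Rxz and set V(r)={y}. Then ◇r at x, so □◇r at x, so ◇r at z, so some w with Rzw has r; w=y, i.e. Rzy. By symmetry of the argument, Ryz.
Conversely, on a frame with the Euclidean property the schema holds at every world under every valuation.
Frame condition: ∀x ∀y ∀z (Rxy ∧ Rxz → Ryz).

the Euclidean property: ∀x ∀y ∀z (Rxy ∧ Rxz → Ryz)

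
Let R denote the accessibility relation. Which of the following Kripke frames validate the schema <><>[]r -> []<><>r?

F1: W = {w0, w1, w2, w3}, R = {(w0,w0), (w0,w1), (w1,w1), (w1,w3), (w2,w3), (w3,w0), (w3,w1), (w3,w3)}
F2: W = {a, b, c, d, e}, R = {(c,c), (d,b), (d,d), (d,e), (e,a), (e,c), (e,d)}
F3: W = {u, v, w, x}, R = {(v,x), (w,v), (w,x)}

F1

This is the axiom for a generalized confluence (Geach) condition; its first-order frame correspondent is forall x forall y forall z ((x R^2 y & xRz) -> exists w (yRw & z R^2 w)).
F1: ✓.
F2: fails — dR²a, dRb but no w with aRw and bR²w.
F3: fails — wR²x, wRv but no t with xRt and vR²t.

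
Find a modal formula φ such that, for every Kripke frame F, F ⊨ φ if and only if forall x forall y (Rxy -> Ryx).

This is symmetry; the standard corresponding axiom is B: r → □◇r.
Suppose r→□◇r is valid. Take Rxy and set V(r)={x}. Then r at x, so □◇r at x, so ◇r at y, so some z with Ryz has r; z=x, i.e. Ryx.

r → □◇r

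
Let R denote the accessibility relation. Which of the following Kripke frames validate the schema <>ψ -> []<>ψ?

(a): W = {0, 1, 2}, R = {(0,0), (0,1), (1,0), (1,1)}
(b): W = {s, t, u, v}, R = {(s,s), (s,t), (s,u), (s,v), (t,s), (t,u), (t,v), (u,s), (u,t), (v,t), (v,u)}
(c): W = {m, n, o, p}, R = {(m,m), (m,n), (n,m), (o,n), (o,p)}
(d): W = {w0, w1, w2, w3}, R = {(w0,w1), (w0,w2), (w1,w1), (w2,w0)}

(a)

This is the axiom for the Euclidean property; its first-order frame correspondent is forall x forall y forall z (Rxy & Rxz -> Ryz).
(a): ✓.
(b): fails — Rsv and Rsv but not Rvv.
(c): fails — Rmn and Rmn but not Rnn.
(d): fails — Rw0w1 and Rw0w2 but not Rw1w2.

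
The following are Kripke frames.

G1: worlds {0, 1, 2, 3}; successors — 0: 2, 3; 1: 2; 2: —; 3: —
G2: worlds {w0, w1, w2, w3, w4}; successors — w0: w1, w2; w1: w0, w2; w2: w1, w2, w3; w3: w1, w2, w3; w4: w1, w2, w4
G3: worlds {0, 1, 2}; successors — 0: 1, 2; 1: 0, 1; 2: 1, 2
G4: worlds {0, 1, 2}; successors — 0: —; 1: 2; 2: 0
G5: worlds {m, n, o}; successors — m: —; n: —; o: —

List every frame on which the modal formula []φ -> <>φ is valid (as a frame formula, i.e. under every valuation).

G2, G3

This is the axiom for seriality; its first-order frame correspondent is forall x exists y Rxy.
G1: fails — world 2 has no successor.
G2: ✓.
G3: ✓.
G4: fails — world 0 has no successor.
G5: fails — world m has no successor.
Valid on: G2, G3.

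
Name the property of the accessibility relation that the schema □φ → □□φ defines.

Transitivity

This is the 4 axiom.
Its frame correspondent is transitivity — ∀x ∀y ∀z (Rxy ∧ Ryz → Rxz).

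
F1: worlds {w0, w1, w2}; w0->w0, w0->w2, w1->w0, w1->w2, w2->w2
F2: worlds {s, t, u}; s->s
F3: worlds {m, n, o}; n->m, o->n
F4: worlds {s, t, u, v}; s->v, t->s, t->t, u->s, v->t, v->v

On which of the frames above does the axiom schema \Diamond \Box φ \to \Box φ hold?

F2

Frame correspondent (Sahlqvist): \forall x \forall y \forall z (Rxy \wedge Rxz \to Ryz) — i.e. the Euclidean property.
F1: fails — Rw0w2 and Rw0w0 but not Rw2w0.
F2: ✓.
F3: fails — Rnm and Rnm but not Rmm.
F4: fails — Rts and Rts but not Rss.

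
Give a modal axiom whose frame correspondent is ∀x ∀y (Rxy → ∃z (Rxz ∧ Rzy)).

The condition is density. The C4 schema □□s → □s defines it.
Suppose □□s→□s is valid. Take Rxy and set V(s)={w : xR²w}. Then □□s at x, so □s at x, so s at y, i.e. ∃z(Rxz∧Rzy).

□□s → □s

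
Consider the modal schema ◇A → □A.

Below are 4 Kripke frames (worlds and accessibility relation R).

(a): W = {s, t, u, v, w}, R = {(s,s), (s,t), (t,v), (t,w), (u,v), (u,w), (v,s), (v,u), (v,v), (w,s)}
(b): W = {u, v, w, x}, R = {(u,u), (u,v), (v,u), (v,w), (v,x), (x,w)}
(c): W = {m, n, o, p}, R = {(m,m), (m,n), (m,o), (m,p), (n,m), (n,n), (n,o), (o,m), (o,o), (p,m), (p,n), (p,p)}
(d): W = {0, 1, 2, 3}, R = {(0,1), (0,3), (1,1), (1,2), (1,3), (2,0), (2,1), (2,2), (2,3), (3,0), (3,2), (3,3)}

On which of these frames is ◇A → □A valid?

none

This is the axiom for partial functionality; its first-order frame correspondent is ∀x ∀y ∀z (Rxy ∧ Rxz → y = z).
(a): fails — s sees both s and t.
(b): fails — u sees both u and v.
(c): fails — m sees both m and n.
(d): fails — 0 sees both 1 and 3.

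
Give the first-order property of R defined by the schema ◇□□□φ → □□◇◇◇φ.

∀x ∀y ∀z ((xRy ∧ xR²z) → ∃w (yR³w ∧ zR³w))

This is a Sahlqvist (Geach-type) schema ◇^1□^3φ → □^2◇^3φ.
First-order correspondent: ∀x ∀y ∀z ((xRy ∧ xR²z) → ∃w (yR³w ∧ zR³w)).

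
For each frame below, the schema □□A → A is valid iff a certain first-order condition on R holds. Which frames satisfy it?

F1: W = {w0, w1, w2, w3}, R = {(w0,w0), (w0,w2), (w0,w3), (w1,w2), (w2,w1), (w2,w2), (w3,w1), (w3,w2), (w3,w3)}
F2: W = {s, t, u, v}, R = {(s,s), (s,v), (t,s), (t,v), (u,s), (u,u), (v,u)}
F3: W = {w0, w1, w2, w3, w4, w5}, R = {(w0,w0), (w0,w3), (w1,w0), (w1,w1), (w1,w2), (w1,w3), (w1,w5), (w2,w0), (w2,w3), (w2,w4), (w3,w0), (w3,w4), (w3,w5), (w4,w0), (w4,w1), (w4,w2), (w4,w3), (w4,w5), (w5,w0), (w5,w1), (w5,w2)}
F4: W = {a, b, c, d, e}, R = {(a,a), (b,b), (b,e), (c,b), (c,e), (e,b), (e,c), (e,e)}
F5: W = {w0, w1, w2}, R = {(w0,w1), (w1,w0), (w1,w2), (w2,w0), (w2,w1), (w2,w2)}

F1, F3, F5

The schema corresponds to a generalized confluence (Geach) condition: ∀x ∃w (xR²w ∧ x = w).
F1: condition met.
F2: fails — at t but no w with tR²w and t=w.
F3: condition met.
F4: fails — at d but no w with dR²w and d=w.
F5: condition met.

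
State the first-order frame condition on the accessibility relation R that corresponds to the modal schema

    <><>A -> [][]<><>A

This is a Sahlqvist (Geach-type) schema ◇^2□^0A → □^2◇^2A.
Minimal-valuation argument: fix x; take any y with xR^2y and any z with xR^2z. Set V(A) to the set of worlds R-reachable from y in exactly 0 steps. Then □^0A holds at y, so the antecedent holds at x; validity forces ◇^2A at z, giving a w with zR^2w and yR^0w.
First-order correspondent: forall x forall y forall z ((x R^2 y & x R^2 z) -> exists w (y = w & z R^2 w)).

forall x forall y forall z ((x R^2 y & x R^2 z) -> exists w (y = w & z R^2 w))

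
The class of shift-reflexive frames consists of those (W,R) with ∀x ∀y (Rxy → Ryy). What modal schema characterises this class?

□(□q → q)

A defining formula is □(□q → q) (the T□ axiom).
Suppose □(□q→q) is valid. Take Rxy and set V(q)={w : Ryw}. Then at y, □q holds; since □(□q→q) at x, □q→q at y, so q at y, i.e. Ryy.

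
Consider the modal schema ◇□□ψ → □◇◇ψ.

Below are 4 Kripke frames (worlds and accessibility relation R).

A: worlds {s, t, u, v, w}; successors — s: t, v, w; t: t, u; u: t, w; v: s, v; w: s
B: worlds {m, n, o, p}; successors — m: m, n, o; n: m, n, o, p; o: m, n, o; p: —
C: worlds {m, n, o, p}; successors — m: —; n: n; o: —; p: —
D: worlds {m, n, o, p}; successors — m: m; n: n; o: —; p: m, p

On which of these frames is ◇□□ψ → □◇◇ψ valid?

Frame correspondent (Sahlqvist): ∀x ∀y ∀z ((xRy ∧ xRz) → ∃w (yR²w ∧ zR²w)) — i.e. a generalized confluence (Geach) condition.
A: condition met.
B: fails — nRm, nRp but no w with mR²w and pR²w.
C: condition met.
D: condition met.
Valid on: A, C, D.

A, C, D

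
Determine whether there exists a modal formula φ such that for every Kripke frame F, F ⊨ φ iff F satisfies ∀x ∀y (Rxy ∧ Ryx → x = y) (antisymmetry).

If a class were modally definable it would be closed under surjective bounded morphisms (Goldblatt–Thomason).
The 4-cycle (worlds w0,w1,w2,w3 with w0→w1→w2→w3→w0) is antisymmetric. Sending even-indexed worlds to s and odd-indexed worlds to t is a surjective bounded morphism onto the two-world frame with s↔t, which is not antisymmetric.
Hence antisymmetry is not modally definable.

No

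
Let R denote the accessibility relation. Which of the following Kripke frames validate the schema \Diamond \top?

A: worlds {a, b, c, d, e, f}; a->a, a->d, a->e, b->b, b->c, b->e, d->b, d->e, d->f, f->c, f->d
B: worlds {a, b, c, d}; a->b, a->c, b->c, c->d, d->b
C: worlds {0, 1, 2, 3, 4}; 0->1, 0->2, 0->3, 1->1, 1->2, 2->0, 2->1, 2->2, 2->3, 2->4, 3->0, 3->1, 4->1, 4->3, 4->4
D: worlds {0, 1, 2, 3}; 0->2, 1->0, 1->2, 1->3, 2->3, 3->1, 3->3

B, C, D

This is the axiom for seriality; its first-order frame correspondent is \forall x \exists y Rxy.
A: fails — world c has no successor.
B: satisfies the condition.
C: satisfies the condition.
D: satisfies the condition.
Valid on: B, C, D.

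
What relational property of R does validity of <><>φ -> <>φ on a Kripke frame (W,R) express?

This is frame-equivalent to □φ → □□φ (substitute ¬φ for φ and contrapose).
Suppose □φ→□□φ is valid. Take Rxy, Ryz and set V(φ)={w : Rxw}. Then □φ at x, so □□φ at x, so □φ at y, so φ at z, i.e. Rxz.

transitivity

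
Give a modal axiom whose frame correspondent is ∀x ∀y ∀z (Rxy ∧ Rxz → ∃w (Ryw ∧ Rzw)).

This is convergence; the standard corresponding axiom is .2: ◇□p → □◇p.
Suppose ◇□p→□◇p is valid. Take Rxy, Rxz and set V(p)={w : Ryw}. Then □p at y so ◇□p at x, so □◇p at x, so ◇p at z, giving w with Rzw and Ryw.

◇□p → □◇p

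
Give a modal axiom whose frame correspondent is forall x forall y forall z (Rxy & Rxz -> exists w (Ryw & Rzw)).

◇□q → □◇q

The condition is convergence. The .2 schema ◇□q → □◇q defines it.
Suppose ◇□q→□◇q is valid. Take Rxy, Rxz and set V(q)={w : Ryw}. Then □q at y so ◇□q at x, so □◇q at x, so ◇q at z, giving w with Rzw and Ryw.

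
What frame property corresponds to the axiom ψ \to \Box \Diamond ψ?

symmetry

This is the B axiom.
Its frame correspondent is symmetry — \forall x \forall y (Rxy \to Ryx).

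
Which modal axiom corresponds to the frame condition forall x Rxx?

A defining formula is □q → q (the T axiom).

□q → q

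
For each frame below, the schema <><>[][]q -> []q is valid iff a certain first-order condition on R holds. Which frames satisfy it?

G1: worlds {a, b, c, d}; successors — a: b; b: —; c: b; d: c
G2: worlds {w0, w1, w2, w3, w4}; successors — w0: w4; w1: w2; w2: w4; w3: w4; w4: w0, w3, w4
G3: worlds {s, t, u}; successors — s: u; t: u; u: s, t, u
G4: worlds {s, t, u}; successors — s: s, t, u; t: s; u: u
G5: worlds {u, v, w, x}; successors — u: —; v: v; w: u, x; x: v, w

Frame correspondent (Sahlqvist): forall x forall y forall z ((x R^2 y & xRz) -> exists w (y R^2 w & z = w)) — i.e. a generalized confluence (Geach) condition.
G1: fails — dR²b, dRc but no w with bR²w and c=w.
G2: fails — w1R²w4, w1Rw2 but no w with w4R²w and w2=w.
G3: holds.
G4: fails — sR²u, sRs but no w with uR²w and s=w.
G5: fails — wR²v, wRu but no t with vR²t and u=t.

G3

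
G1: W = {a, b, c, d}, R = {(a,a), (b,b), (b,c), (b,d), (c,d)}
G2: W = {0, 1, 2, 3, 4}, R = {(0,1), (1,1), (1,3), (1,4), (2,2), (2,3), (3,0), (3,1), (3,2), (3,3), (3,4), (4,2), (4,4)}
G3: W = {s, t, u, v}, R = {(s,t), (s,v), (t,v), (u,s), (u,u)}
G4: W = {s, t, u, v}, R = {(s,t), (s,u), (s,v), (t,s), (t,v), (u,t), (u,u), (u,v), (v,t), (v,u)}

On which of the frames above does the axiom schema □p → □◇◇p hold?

Frame correspondent (Sahlqvist): ∀x ∀z (xRz → ∃w (xRw ∧ zR²w)) — i.e. a generalized confluence (Geach) condition.
G1: fails — bRc but no w with bRw and cR²w.
G2: holds.
G3: fails — sRt but no w with sRw and tR²w.
G4: holds.
Valid on: G2, G4.

G2, G4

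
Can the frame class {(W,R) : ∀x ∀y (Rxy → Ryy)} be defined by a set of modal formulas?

Yes — defined by □(□q → q)

The condition is shift-reflexivity. A defining modal formula is □(□q → q).
Suppose □(□q→q) is valid. Take Rxy and set V(q)={w : Ryw}. Then at y, □q holds; since □(□q→q) at x, □q→q at y, so q at y, i.e. Ryy.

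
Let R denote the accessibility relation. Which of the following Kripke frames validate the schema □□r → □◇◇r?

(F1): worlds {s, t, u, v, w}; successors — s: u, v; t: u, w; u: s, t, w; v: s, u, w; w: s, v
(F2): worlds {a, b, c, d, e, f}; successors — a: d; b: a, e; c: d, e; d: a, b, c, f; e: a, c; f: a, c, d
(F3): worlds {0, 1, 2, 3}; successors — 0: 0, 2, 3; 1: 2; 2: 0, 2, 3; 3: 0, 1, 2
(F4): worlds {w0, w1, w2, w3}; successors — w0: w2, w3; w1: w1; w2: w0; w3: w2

Frame correspondent (Sahlqvist): ∀x ∀z (xRz → ∃w (xR²w ∧ zR²w)) — i.e. a generalized confluence (Geach) condition.
(F1): satisfies the condition.
(F2): fails — cRe but no w with cR²w and eR²w.
(F3): satisfies the condition.
(F4): fails — w3Rw2 but no w with w3R²w and w2R²w.

(F1), (F3)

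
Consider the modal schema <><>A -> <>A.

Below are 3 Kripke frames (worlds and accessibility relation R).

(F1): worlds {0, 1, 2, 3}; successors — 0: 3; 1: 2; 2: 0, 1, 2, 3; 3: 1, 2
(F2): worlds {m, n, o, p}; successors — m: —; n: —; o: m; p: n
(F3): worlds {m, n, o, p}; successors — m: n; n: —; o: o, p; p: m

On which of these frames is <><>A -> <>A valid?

The schema corresponds to transitivity: forall x forall y forall z (Rxy & Ryz -> Rxz).
(F1): fails — R32 and R23 but not R33.
(F2): condition met.
(F3): fails — Rop and Rpm but not Rom.

(F2)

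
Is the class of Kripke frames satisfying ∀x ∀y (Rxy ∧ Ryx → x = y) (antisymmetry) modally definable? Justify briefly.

Not modally definable

Modal frame validity is preserved under surjective bounded morphisms.
The 4-cycle (worlds a,b,c,d with a→b→c→d→a) is antisymmetric. Sending even-indexed worlds to a and odd-indexed worlds to b is a surjective bounded morphism onto the two-world frame with a↔b, which is not antisymmetric.
So the class is not modally definable.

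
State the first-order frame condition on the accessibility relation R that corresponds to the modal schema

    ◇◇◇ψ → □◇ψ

∀x ∀y ∀z ((xR³y ∧ xRz) → ∃w (y = w ∧ zRw))

This is a Sahlqvist (Geach-type) schema ◇^3□^0ψ → □^1◇^1ψ.
Minimal-valuation argument: fix x; take any y with xR^3y and any z with xR^1z. Set V(ψ) to the set of worlds R-reachable from y in exactly 0 steps. Then □^0ψ holds at y, so the antecedent holds at x; validity forces ◇^1ψ at z, giving a w with zR^1w and yR^0w.
First-order correspondent: ∀x ∀y ∀z ((xR³y ∧ xRz) → ∃w (y = w ∧ zRw)).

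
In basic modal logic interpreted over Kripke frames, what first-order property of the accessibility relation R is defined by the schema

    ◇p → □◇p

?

The Euclidean property

Suppose ◇p→□◇p is valid. Take Rxy, Rxz and set V(p)={y}. Then ◇p at x, so □◇p at x, so ◇p at z, so some w with Rzw has p; w=y, i.e. Rzy. By symmetry of the argument, Ryz.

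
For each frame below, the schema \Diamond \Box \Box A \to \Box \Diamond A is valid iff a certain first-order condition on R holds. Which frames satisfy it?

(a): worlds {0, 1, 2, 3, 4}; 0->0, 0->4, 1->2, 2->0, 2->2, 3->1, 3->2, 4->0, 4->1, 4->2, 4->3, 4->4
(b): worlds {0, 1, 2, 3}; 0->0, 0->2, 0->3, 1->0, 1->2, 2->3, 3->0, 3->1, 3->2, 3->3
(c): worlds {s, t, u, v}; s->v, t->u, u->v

The schema corresponds to a generalized confluence (Geach) condition: \forall x \forall y \forall z ((xRy \wedge xRz) \to \exists w (y R^2 w \wedge zRw)).
(a): condition met.
(b): condition met.
(c): fails — sRv, sRv but no w with vR²w and vRw.

(a), (b)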